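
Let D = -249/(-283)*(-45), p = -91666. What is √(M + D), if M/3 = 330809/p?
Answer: I*√33930788369860338/25941478 ≈ 7.1007*I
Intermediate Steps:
D = -11205/283 (D = -249*(-1/283)*(-45) = (249/283)*(-45) = -11205/283 ≈ -39.594)
M = -992427/91666 (M = 3*(330809/(-91666)) = 3*(330809*(-1/91666)) = 3*(-330809/91666) = -992427/91666 ≈ -10.827)
√(M + D) = √(-992427/91666 - 11205/283) = √(-1307974371/25941478) = I*√33930788369860338/25941478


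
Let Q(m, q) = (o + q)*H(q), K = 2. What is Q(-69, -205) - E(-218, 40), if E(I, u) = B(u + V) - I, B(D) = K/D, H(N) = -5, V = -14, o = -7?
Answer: 10945/13 ≈ 841.92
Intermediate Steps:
Q(m, q) = 35 - 5*q (Q(m, q) = (-7 + q)*(-5) = 35 - 5*q)
B(D) = 2/D
E(I, u) = -I + 2/(-14 + u) (E(I, u) = 2/(u - 14) - I = 2/(-14 + u) - I = -I + 2/(-14 + u))
Q(-69, -205) - E(-218, 40) = (35 - 5*(-205)) - (2 - 1*(-218)*(-14 + 40))/(-14 + 40) = (35 + 1025) - (2 - 1*(-218)*26)/26 = 1060 - (2 + 5668)/26 = 1060 - 5670/26 = 1060 - 1*2835/13 = 1060 - 2835/13 = 10945/13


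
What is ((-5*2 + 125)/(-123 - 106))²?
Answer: 13225/52441 ≈ 0.25219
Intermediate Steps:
((-5*2 + 125)/(-123 - 106))² = ((-10 + 125)/(-229))² = (115*(-1/229))² = (-115/229)² = 13225/52441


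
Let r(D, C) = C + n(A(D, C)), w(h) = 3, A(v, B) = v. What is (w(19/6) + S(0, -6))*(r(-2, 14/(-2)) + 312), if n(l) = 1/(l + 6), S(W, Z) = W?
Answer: 3663/4 ≈ 915.75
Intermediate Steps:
n(l) = 1/(6 + l)
r(D, C) = C + 1/(6 + D)
(w(19/6) + S(0, -6))*(r(-2, 14/(-2)) + 312) = (3 + 0)*((1 + (14/(-2))*(6 - 2))/(6 - 2) + 312) = 3*((1 + (14*(-1/2))*4)/4 + 312) = 3*((1 - 7*4)/4 + 312) = 3*((1 - 28)/4 + 312) = 3*((1/4)*(-27) + 312) = 3*(-27/4 + 312) = 3*(1221/4) = 3663/4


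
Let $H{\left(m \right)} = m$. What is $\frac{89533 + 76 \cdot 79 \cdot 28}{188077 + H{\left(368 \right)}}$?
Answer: $\frac{51529}{37689} \approx 1.3672$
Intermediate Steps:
$\frac{89533 + 76 \cdot 79 \cdot 28}{188077 + H{\left(368 \right)}} = \frac{89533 + 76 \cdot 79 \cdot 28}{188077 + 368} = \frac{89533 + 6004 \cdot 28}{188445} = \left(89533 + 168112\right) \frac{1}{188445} = 257645 \cdot \frac{1}{188445} = \frac{51529}{37689}$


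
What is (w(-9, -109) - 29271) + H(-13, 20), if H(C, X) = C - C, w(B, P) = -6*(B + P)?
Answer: -28563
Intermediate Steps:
w(B, P) = -6*B - 6*P
H(C, X) = 0
(w(-9, -109) - 29271) + H(-13, 20) = ((-6*(-9) - 6*(-109)) - 29271) + 0 = ((54 + 654) - 29271) + 0 = (708 - 29271) + 0 = -28563 + 0 = -28563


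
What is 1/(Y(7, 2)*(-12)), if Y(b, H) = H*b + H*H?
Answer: -1/216 ≈ -0.0046296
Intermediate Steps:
Y(b, H) = H**2 + H*b (Y(b, H) = H*b + H**2 = H**2 + H*b)
1/(Y(7, 2)*(-12)) = 1/((2*(2 + 7))*(-12)) = 1/((2*9)*(-12)) = 1/(18*(-12)) = 1/(-216) = -1/216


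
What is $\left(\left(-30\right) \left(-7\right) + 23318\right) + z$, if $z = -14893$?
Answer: $8635$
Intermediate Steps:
$\left(\left(-30\right) \left(-7\right) + 23318\right) + z = \left(\left(-30\right) \left(-7\right) + 23318\right) - 14893 = \left(210 + 23318\right) - 14893 = 23528 - 14893 = 8635$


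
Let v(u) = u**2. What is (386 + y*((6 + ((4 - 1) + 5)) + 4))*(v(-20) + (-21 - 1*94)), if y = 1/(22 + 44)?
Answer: 1210965/11 ≈ 1.1009e+5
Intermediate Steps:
y = 1/66 ≈ 0.015152
(386 + y*((6 + ((4 - 1) + 5)) + 4))*(v(-20) + (-21 - 1*94)) = (386 + ((6 + ((4 - 1) + 5)) + 4)/66)*((-20)**2 + (-21 - 1*94)) = (386 + ((6 + (3 + 5)) + 4)/66)*(400 + (-21 - 94)) = (386 + ((6 + 8) + 4)/66)*(400 - 115) = (386 + (14 + 4)/66)*285 = (386 + (1/66)*18)*285 = (386 + 3/11)*285 = (4249/11)*285 = 1210965/11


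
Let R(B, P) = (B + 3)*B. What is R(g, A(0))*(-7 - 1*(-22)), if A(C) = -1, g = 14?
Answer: 3570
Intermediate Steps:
R(B, P) = B*(3 + B) (R(B, P) = (3 + B)*B = B*(3 + B))
R(g, A(0))*(-7 - 1*(-22)) = (14*(3 + 14))*(-7 - 1*(-22)) = (14*17)*(-7 + 22) = 238*15 = 3570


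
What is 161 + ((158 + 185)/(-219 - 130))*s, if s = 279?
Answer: -39508/349 ≈ -113.20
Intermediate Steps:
161 + ((158 + 185)/(-219 - 130))*s = 161 + ((158 + 185)/(-219 - 130))*279 = 161 + (343/(-349))*279 = 161 + (343*(-1/349))*279 = 161 - 343/349*279 = 161 - 95697/349 = -39508/349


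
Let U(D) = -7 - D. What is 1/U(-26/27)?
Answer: -27/163 ≈ -0.16564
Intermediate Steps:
1/U(-26/27) = 1/(-7 - (-26)/27) = 1/(-7 - 1*(-26/27)) = 1/(-7 + 26/27) = 1/(-163/27) = -27/163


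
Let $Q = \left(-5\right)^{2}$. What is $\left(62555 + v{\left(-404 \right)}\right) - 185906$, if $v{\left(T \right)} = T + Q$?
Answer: $-123730$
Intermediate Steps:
$Q = 25$
$v{\left(T \right)} = 25 + T$ ($v{\left(T \right)} = T + 25 = 25 + T$)
$\left(62555 + v{\left(-404 \right)}\right) - 185906 = \left(62555 + \left(25 - 404\right)\right) - 185906 = \left(62555 - 379\right) - 185906 = 62176 - 185906 = -123730$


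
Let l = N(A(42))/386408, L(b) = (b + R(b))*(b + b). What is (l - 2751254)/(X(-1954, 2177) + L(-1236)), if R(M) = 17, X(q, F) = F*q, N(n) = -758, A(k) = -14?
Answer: 106310655639/47933525992 ≈ 2.2179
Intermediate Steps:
L(b) = 2*b*(17 + b) (L(b) = (b + 17)*(b + b) = (17 + b)*(2*b) = 2*b*(17 + b))
l = -379/193204 (l = -758/386408 = -758*1/386408 = -379/193204 ≈ -0.0019617)
(l - 2751254)/(X(-1954, 2177) + L(-1236)) = (-379/193204 - 2751254)/(2177*(-1954) + 2*(-1236)*(17 - 1236)) = -531553278195/(193204*(-4253858 + 2*(-1236)*(-1219))) = -531553278195/(193204*(-4253858 + 3013368)) = -531553278195/193204/(-1240490) = -531553278195/193204*(-1/1240490) = 106310655639/47933525992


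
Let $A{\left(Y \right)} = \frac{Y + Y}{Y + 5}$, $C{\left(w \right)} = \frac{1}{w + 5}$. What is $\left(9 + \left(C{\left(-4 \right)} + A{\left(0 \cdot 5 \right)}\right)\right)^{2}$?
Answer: $100$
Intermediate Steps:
$C{\left(w \right)} = \frac{1}{5 + w}$
$A{\left(Y \right)} = \frac{2 Y}{5 + Y}$
$\left(9 + \left(C{\left(-4 \right)} + A{\left(0 \cdot 5 \right)}\right)\right)^{2} = \left(9 + \left(\frac{1}{5 - 4} + \frac{2 \cdot 0 \cdot 5}{5 + 0 \cdot 5}\right)\right)^{2} = \left(9 + \left(1^{-1} + 2 \cdot 0 \frac{1}{5 + 0}\right)\right)^{2} = \left(9 + \left(1 + 2 \cdot 0 \cdot \frac{1}{5}\right)\right)^{2} = \left(9 + \left(1 + 0\right)\right)^{2} = \left(9 + 1\right)^{2} = 10^{2} = 100$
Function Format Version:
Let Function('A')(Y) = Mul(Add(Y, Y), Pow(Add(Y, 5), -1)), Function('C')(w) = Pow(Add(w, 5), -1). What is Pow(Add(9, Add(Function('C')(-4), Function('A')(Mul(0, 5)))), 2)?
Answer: 100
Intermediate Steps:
Function('C')(w) = Pow(Add(5, w), -1)
Function('A')(Y) = Mul(2, Y, Pow(Add(5, Y), -1)) (Function('A')(Y) = Mul(Mul(2, Y), Pow(Add(5, Y), -1)) = Mul(2, Y, Pow(Add(5, Y), -1)))
Pow(Add(9, Add(Function('C')(-4), Function('A')(Mul(0, 5)))), 2) = Pow(Add(9, Add(Pow(Add(5, -4), -1), Mul(2, Mul(0, 5), Pow(Add(5, Mul(0, 5)), -1)))), 2) = Pow(Add(9, Add(Pow(1, -1), Mul(2, 0, Pow(Add(5, 0), -1)))), 2) = Pow(Add(9, Add(1, Mul(2, 0, Pow(5, -1)))), 2) = Pow(Add(9, Add(1, Mul(2, 0, Rational(1, 5)))), 2) = Pow(Add(9, Add(1, 0)), 2) = Pow(Add(9, 1), 2) = Pow(10, 2) = 100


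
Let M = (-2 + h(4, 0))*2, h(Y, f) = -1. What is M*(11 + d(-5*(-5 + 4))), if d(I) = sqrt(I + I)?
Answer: -66 - 6*sqrt(10) ≈ -84.974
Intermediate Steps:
d(I) = sqrt(2)*sqrt(I) (d(I) = sqrt(2*I) = sqrt(2)*sqrt(I))
M = -6 (M = (-2 - 1)*2 = -3*2 = -6)
M*(11 + d(-5*(-5 + 4))) = -6*(11 + sqrt(2)*sqrt(-5*(-5 + 4))) = -6*(11 + sqrt(2)*sqrt(-5*(-1))) = -6*(11 + sqrt(2)*sqrt(5)) = -6*(11 + sqrt(10)) = -66 - 6*sqrt(10)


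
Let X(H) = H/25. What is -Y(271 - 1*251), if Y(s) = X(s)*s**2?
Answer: -320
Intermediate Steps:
X(H) = H/25 (X(H) = H*(1/25) = H/25)
Y(s) = s**3/25 (Y(s) = (s/25)*s**2 = s**3/25)
-Y(271 - 1*251) = -(271 - 1*251)**3/25 = -(271 - 251)**3/25 = -20**3/25 = -8000/25 = -1*320 = -320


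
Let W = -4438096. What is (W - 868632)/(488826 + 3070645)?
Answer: -5306728/3559471 ≈ -1.4909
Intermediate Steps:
(W - 868632)/(488826 + 3070645) = (-4438096 - 868632)/(488826 + 3070645) = -5306728/3559471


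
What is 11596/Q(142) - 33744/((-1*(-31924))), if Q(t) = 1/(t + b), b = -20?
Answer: 11290808036/7981 ≈ 1.4147e+6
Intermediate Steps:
Q(t) = 1/(-20 + t) (Q(t) = 1/(t - 20) = 1/(-20 + t))
11596/Q(142) - 33744/((-1*(-31924))) = 11596/(1/(-20 + 142)) - 33744/((-1*(-31924))) = 11596/(1/122) - 33744/31924 = 11596/(1/122) - 33744*1/31924 = 11596*122 - 8436/7981 = 1414712 - 8436/7981 = 11290808036/7981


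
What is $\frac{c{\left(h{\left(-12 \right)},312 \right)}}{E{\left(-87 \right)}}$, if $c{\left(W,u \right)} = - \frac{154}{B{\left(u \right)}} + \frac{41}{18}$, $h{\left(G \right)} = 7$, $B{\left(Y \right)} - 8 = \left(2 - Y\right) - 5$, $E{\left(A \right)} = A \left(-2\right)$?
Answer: $\frac{15359}{961524} \approx 0.015974$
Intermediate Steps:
$E{\left(A \right)} = - 2 A$
$B{\left(Y \right)} = 5 - Y$ ($B{\left(Y \right)} = 8 - \left(3 + Y\right) = 5 - Y$)
$c{\left(W,u \right)} = \frac{41}{18} - \frac{154}{5 - u}$ ($c{\left(W,u \right)} = - \frac{154}{5 - u} + \frac{41}{18} = \frac{41}{18} - \frac{154}{5 - u}$)
$\frac{c{\left(h{\left(-12 \right)},312 \right)}}{E{\left(-87 \right)}} = \frac{\frac{1}{18} \frac{1}{-5 + 312} \left(2567 + 41 \cdot 312\right)}{\left(-2\right) \left(-87\right)} = \frac{\frac{1}{18} \cdot \frac{1}{307} \left(2567 + 12792\right)}{174} = \frac{1}{18} \cdot \frac{1}{307} \cdot 15359 \cdot \frac{1}{174} = \frac{15359}{5526} \cdot \frac{1}{174} = \frac{15359}{961524}$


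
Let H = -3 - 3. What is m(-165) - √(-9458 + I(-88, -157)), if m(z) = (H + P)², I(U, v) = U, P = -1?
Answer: 49 - I*√9546 ≈ 49.0 - 97.704*I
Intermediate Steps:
H = -6
m(z) = 49 (m(z) = (-6 - 1)² = (-7)² = 49)
m(-165) - √(-9458 + I(-88, -157)) = 49 - √(-9458 - 88) = 49 - √(-9546) = 49 - I*√9546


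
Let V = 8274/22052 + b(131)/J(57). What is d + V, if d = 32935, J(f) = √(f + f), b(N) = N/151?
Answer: 363145447/11026 + 131*√114/17214 ≈ 32935.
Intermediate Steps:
b(N) = N/151 (b(N) = N*(1/151) = N/151)
J(f) = √2*√f (J(f) = √(2*f) = √2*√f)
V = 4137/11026 + 131*√114/17214 (V = 8274/22052 + ((1/151)*131)/((√2*√57)) = 8274*(1/22052) + 131/(151*(√114)) = 4137/11026 + 131*(√114/114)/151 = 4137/11026 + 131*√114/17214 ≈ 0.45646)
d + V = 32935 + (4137/11026 + 131*√114/17214) = 363145447/11026 + 131*√114/17214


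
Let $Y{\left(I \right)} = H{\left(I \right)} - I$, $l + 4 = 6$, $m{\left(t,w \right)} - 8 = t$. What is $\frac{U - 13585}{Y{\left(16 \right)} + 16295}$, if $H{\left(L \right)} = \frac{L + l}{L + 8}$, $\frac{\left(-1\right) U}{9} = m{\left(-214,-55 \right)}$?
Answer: $- \frac{46924}{65119} \approx -0.72059$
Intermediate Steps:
$m{\left(t,w \right)} = 8 + t$
$l = 2$ ($l = -4 + 6 = 2$)
$U = 1854$ ($U = - 9 \left(8 - 214\right) = \left(-9\right) \left(-206\right) = 1854$)
$H{\left(L \right)} = \frac{2 + L}{8 + L}$ ($H{\left(L \right)} = \frac{L + 2}{L + 8} = \frac{2 + L}{8 + L}$)
$Y{\left(I \right)} = - I + \frac{2 + I}{8 + I}$ ($Y{\left(I \right)} = \frac{2 + I}{8 + I} - I = - I + \frac{2 + I}{8 + I}$)
$\frac{U - 13585}{Y{\left(16 \right)} + 16295} = \frac{1854 - 13585}{\frac{2 + 16 - 16 \left(8 + 16\right)}{8 + 16} + 16295} = - \frac{11731}{\frac{2 + 16 - 16 \cdot 24}{24} + 16295} = - \frac{11731}{\frac{2 + 16 - 384}{24} + 16295} = - \frac{11731}{\frac{1}{24} \left(-366\right) + 16295} = - \frac{11731}{- \frac{61}{4} + 16295} = - \frac{11731}{\frac{65119}{4}} = \left(-11731\right) \frac{4}{65119} = - \frac{46924}{65119}$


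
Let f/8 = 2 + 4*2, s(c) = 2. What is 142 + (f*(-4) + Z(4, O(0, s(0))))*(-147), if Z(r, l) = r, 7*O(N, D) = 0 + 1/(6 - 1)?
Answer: 46594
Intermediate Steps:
O(N, D) = 1/35 (O(N, D) = (0 + 1/(6 - 1))/7 = (0 + 1/5)/7 = (0 + ⅕)/7 = (⅐)*(⅕) = 1/35)
f = 80 (f = 8*(2 + 4*2) = 8*(2 + 8) = 8*10 = 80)
142 + (f*(-4) + Z(4, O(0, s(0))))*(-147) = 142 + (80*(-4) + 4)*(-147) = 142 + (-320 + 4)*(-147) = 142 - 316*(-147) = 142 + 46452 = 46594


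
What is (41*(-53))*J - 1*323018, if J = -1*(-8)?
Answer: -340402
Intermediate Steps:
J = 8
(41*(-53))*J - 1*323018 = (41*(-53))*8 - 1*323018 = -2173*8 - 323018 = -17384 - 323018 = -340402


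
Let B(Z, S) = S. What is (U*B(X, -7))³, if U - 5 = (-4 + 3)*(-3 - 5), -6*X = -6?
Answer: -753571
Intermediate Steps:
X = 1 (X = -⅙*(-6) = 1)
U = 13 (U = 5 + (-4 + 3)*(-3 - 5) = 5 - 1*(-8) = 5 + 8 = 13)
(U*B(X, -7))³ = (13*(-7))³ = (-91)³ = -753571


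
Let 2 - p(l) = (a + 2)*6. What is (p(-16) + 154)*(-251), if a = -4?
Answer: -42168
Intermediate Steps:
p(l) = 14 (p(l) = 2 - (-4 + 2)*6 = 2 - (-2)*6 = 2 - 1*(-12) = 2 + 12 = 14)
(p(-16) + 154)*(-251) = (14 + 154)*(-251) = 168*(-251) = -42168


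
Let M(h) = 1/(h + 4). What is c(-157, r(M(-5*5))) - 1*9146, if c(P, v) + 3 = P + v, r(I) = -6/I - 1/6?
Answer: -55081/6 ≈ -9180.2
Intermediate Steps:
M(h) = 1/(4 + h)
r(I) = -⅙ - 6/I (r(I) = -6/I - 1*⅙ = -6/I - ⅙ = -⅙ - 6/I)
c(P, v) = -3 + P + v (c(P, v) = -3 + (P + v) = -3 + P + v)
c(-157, r(M(-5*5))) - 1*9146 = (-3 - 157 + (-36 - 1/(4 - 5*5))/(6*(1/(4 - 5*5)))) - 1*9146 = (-3 - 157 + (-36 - 1/(4 - 25))/(6*(1/(4 - 25)))) - 9146 = (-3 - 157 + (-36 - 1/(-21))/(6*(1/(-21)))) - 9146 = (-3 - 157 + (-36 - 1*(-1/21))/(6*(-1/21))) - 9146 = (-3 - 157 + (⅙)*(-21)*(-36 + 1/21)) - 9146 = (-3 - 157 + (⅙)*(-21)*(-755/21)) - 9146 = (-3 - 157 + 755/6) - 9146 = -205/6 - 9146 = -55081/6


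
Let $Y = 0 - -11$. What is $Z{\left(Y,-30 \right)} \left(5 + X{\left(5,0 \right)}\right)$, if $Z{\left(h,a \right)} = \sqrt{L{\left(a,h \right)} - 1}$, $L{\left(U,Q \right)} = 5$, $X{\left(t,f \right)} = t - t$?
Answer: $10$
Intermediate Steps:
$X{\left(t,f \right)} = 0$
$Y = 11$ ($Y = 0 + 11 = 11$)
$Z{\left(h,a \right)} = 2$ ($Z{\left(h,a \right)} = \sqrt{5 - 1} = \sqrt{4} = 2$)
$Z{\left(Y,-30 \right)} \left(5 + X{\left(5,0 \right)}\right) = 2 \left(5 + 0\right) = 2 \cdot 5 = 10$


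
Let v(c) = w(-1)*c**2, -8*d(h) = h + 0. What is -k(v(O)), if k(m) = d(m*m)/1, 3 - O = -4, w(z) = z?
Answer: 2401/8 ≈ 300.13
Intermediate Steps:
d(h) = -h/8 (d(h) = -(h + 0)/8 = -h/8)
O = 7 (O = 3 - 1*(-4) = 3 + 4 = 7)
v(c) = -c**2
k(m) = -m**2/8 (k(m) = -m*m/8/1 = -m**2/8*1 = -m**2/8)
-k(v(O)) = -(-1)*(-1*7**2)**2/8 = -(-1)*(-1*49)**2/8 = -(-1)*(-49)**2/8 = -(-1)*2401/8 = -1*(-2401/8) = 2401/8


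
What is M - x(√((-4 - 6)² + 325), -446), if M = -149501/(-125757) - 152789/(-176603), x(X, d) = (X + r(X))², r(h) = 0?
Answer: -1341890766257/3172723353 ≈ -422.95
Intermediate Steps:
x(X, d) = X² (x(X, d) = (X + 0)² = X²)
M = 6516658768/3172723353 (M = -149501*(-1/125757) - 152789*(-1/176603) = 149501/125757 + 21827/25229 = 6516658768/3172723353 ≈ 2.0540)
M - x(√((-4 - 6)² + 325), -446) = 6516658768/3172723353 - (√((-4 - 6)² + 325))² = 6516658768/3172723353 - (√((-10)² + 325))² = 6516658768/3172723353 - (√(100 + 325))² = 6516658768/3172723353 - (√425)² = 6516658768/3172723353 - (5*√17)² = 6516658768/3172723353 - 1*425 = 6516658768/3172723353 - 425 = -1341890766257/3172723353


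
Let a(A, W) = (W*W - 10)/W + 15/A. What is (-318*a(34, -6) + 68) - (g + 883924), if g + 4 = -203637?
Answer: -11542614/17 ≈ -6.7898e+5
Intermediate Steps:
g = -203641 (g = -4 - 203637 = -203641)
a(A, W) = 15/A + (-10 + W²)/W (a(A, W) = (W² - 10)/W + 15/A = (-10 + W²)/W + 15/A = 15/A + (-10 + W²)/W)
(-318*a(34, -6) + 68) - (g + 883924) = (-318*(-6 - 10/(-6) + 15/34) + 68) - (-203641 + 883924) = (-318*(-6 - 10*(-⅙) + 15*(1/34)) + 68) - 1*680283 = (-318*(-6 + 5/3 + 15/34) + 68) - 680283 = (-318*(-397/102) + 68) - 680283 = (21041/17 + 68) - 680283 = 22197/17 - 680283 = -11542614/17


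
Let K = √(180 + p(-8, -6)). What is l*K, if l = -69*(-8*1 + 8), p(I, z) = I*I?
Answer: 0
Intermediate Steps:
p(I, z) = I²
l = 0 (l = -69*(-8 + 8) = -69*0 = 0)
K = 2*√61 (K = √(180 + (-8)²) = √(180 + 64) = √244 = 2*√61 ≈ 15.620)
l*K = 0*(2*√61) = 0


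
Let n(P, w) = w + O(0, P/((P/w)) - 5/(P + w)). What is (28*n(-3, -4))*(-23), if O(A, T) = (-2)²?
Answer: 0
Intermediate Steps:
O(A, T) = 4
n(P, w) = 4 + w (n(P, w) = w + 4 = 4 + w)
(28*n(-3, -4))*(-23) = (28*(4 - 4))*(-23) = (28*0)*(-23) = 0*(-23) = 0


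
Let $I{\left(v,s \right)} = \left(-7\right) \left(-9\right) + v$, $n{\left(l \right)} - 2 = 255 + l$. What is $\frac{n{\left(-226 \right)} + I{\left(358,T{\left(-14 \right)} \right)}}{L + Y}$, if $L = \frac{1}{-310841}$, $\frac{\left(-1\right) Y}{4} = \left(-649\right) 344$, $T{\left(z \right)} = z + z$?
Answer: $\frac{140500132}{277588473183} \approx 0.00050614$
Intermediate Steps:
$T{\left(z \right)} = 2 z$
$n{\left(l \right)} = 257 + l$ ($n{\left(l \right)} = 2 + \left(255 + l\right) = 257 + l$)
$I{\left(v,s \right)} = 63 + v$
$Y = 893024$ ($Y = - 4 \left(\left(-649\right) 344\right) = \left(-4\right) \left(-223256\right) = 893024$)
$L = - \frac{1}{310841} \approx -3.2171 \cdot 10^{-6}$
$\frac{n{\left(-226 \right)} + I{\left(358,T{\left(-14 \right)} \right)}}{L + Y} = \frac{\left(257 - 226\right) + \left(63 + 358\right)}{- \frac{1}{310841} + 893024} = \frac{31 + 421}{\frac{277588473183}{310841}} = 452 \cdot \frac{310841}{277588473183} = \frac{140500132}{277588473183}$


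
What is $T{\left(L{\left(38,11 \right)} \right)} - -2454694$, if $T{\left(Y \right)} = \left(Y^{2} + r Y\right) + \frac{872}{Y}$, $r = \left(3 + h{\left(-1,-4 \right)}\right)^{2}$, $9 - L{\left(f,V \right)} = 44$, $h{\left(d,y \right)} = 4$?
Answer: $\frac{85896268}{35} \approx 2.4542 \cdot 10^{6}$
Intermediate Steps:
$L{\left(f,V \right)} = -35$ ($L{\left(f,V \right)} = 9 - 44 = -35$)
$r = 49$ ($r = \left(3 + 4\right)^{2} = 7^{2} = 49$)
$T{\left(Y \right)} = Y^{2} + 49 Y + \frac{872}{Y}$ ($T{\left(Y \right)} = \left(Y^{2} + 49 Y\right) + \frac{872}{Y} = Y^{2} + 49 Y + \frac{872}{Y}$)
$T{\left(L{\left(38,11 \right)} \right)} - -2454694 = \frac{872 + \left(-35\right)^{2} \left(49 - 35\right)}{-35} - -2454694 = - \frac{872 + 1225 \cdot 14}{35} + 2454694 = - \frac{872 + 17150}{35} + 2454694 = \left(- \frac{1}{35}\right) 18022 + 2454694 = - \frac{18022}{35} + 2454694 = \frac{85896268}{35}$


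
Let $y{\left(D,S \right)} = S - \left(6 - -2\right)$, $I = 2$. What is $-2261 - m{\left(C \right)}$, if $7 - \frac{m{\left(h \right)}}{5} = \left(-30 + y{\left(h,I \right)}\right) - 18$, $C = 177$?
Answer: $-2566$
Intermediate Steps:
$y{\left(D,S \right)} = -8 + S$ ($y{\left(D,S \right)} = S - \left(6 + 2\right) = S - 8 = -8 + S$)
$m{\left(h \right)} = 305$ ($m{\left(h \right)} = 35 - 5 \left(\left(-30 + \left(-8 + 2\right)\right) - 18\right) = 35 - 5 \left(\left(-30 - 6\right) - 18\right) = 35 - 5 \left(-36 - 18\right) = 35 - -270 = 35 + 270 = 305$)
$-2261 - m{\left(C \right)} = -2261 - 305 = -2566$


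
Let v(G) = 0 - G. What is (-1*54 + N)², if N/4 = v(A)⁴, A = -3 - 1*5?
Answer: 266668900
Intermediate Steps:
A = -8 (A = -3 - 5 = -8)
v(G) = -G
N = 16384 (N = 4*(-1*(-8))⁴ = 4*8⁴ = 4*4096 = 16384)
(-1*54 + N)² = (-1*54 + 16384)² = (-54 + 16384)² = 16330² = 266668900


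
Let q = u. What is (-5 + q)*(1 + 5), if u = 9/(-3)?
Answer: -48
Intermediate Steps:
u = -3 (u = 9*(-1/3) = -3)
q = -3
(-5 + q)*(1 + 5) = (-5 - 3)*(1 + 5) = -8*6 = -48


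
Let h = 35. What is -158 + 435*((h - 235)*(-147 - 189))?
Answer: 29231842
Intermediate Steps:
-158 + 435*((h - 235)*(-147 - 189)) = -158 + 435*((35 - 235)*(-147 - 189)) = -158 + 435*(-200*(-336)) = -158 + 435*67200 = -158 + 29232000 = 29231842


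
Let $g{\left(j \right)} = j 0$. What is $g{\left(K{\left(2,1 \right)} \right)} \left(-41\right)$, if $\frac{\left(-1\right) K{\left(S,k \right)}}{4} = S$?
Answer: $0$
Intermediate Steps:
$K{\left(S,k \right)} = - 4 S$
$g{\left(j \right)} = 0$
$g{\left(K{\left(2,1 \right)} \right)} \left(-41\right) = 0 \left(-41\right) = 0$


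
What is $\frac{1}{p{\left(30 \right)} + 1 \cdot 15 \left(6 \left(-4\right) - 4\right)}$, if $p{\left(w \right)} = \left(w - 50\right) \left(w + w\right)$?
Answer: $- \frac{1}{1620} \approx -0.00061728$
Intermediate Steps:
$p{\left(w \right)} = 2 w \left(-50 + w\right)$ ($p{\left(w \right)} = \left(-50 + w\right) 2 w = 2 w \left(-50 + w\right)$)
$\frac{1}{p{\left(30 \right)} + 1 \cdot 15 \left(6 \left(-4\right) - 4\right)} = \frac{1}{2 \cdot 30 \left(-50 + 30\right) + 1 \cdot 15 \left(6 \left(-4\right) - 4\right)} = \frac{1}{2 \cdot 30 \left(-20\right) + 15 \left(-24 - 4\right)} = \frac{1}{-1200 + 15 \left(-28\right)} = \frac{1}{-1200 - 420} = \frac{1}{-1620} = - \frac{1}{1620}$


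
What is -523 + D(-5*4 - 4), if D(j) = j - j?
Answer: -523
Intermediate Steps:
D(j) = 0
-523 + D(-5*4 - 4) = -523 + 0 = -523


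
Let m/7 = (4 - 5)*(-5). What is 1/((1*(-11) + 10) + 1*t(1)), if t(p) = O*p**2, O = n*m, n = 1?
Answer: 1/34 ≈ 0.029412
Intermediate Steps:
m = 35 (m = 7*((4 - 5)*(-5)) = 7*(-1*(-5)) = 7*5 = 35)
O = 35 (O = 1*35 = 35)
t(p) = 35*p**2
1/((1*(-11) + 10) + 1*t(1)) = 1/((1*(-11) + 10) + 1*(35*1**2)) = 1/((-11 + 10) + 1*(35*1)) = 1/(-1 + 1*35) = 1/(-1 + 35) = 1/34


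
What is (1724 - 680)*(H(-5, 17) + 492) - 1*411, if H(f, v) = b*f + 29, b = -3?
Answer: 559173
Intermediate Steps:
H(f, v) = 29 - 3*f (H(f, v) = -3*f + 29 = 29 - 3*f)
(1724 - 680)*(H(-5, 17) + 492) - 1*411 = (1724 - 680)*((29 - 3*(-5)) + 492) - 1*411 = 1044*((29 + 15) + 492) - 411 = 1044*(44 + 492) - 411 = 1044*536 - 411 = 559584 - 411 = 559173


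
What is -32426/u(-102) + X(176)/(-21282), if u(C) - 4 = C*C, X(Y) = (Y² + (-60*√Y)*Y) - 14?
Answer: -253085657/55375764 + 7040*√11/3547 ≈ 2.0124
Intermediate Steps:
X(Y) = -14 + Y² - 60*Y^(3/2) (X(Y) = (Y² - 60*Y^(3/2)) - 14 = -14 + Y² - 60*Y^(3/2))
u(C) = 4 + C² (u(C) = 4 + C*C = 4 + C²)
-32426/u(-102) + X(176)/(-21282) = -32426/(4 + (-102)²) + (-14 + 176² - 42240*√11)/(-21282) = -32426/(4 + 10404) + (-14 + 30976 - 42240*√11)*(-1/21282) = -32426/10408 + (-14 + 30976 - 42240*√11)*(-1/21282) = -32426*1/10408 + (30962 - 42240*√11)*(-1/21282) = -16213/5204 + (-15481/10641 + 7040*√11/3547) = -253085657/55375764 + 7040*√11/3547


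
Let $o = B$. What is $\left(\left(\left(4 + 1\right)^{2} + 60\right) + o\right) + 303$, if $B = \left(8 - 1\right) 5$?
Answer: $423$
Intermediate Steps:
$B = 35$ ($B = 7 \cdot 5 = 35$)
$o = 35$
$\left(\left(\left(4 + 1\right)^{2} + 60\right) + o\right) + 303 = \left(\left(\left(4 + 1\right)^{2} + 60\right) + 35\right) + 303 = \left(\left(5^{2} + 60\right) + 35\right) + 303 = \left(\left(25 + 60\right) + 35\right) + 303 = \left(85 + 35\right) + 303 = 120 + 303 = 423$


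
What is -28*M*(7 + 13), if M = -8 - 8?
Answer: 8960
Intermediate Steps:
M = -16
-28*M*(7 + 13) = -(-448)*(7 + 13) = -(-448)*20 = -28*(-320) = 8960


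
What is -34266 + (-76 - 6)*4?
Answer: -34594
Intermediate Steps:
-34266 + (-76 - 6)*4 = -34266 - 82*4 = -34266 - 328 = -34594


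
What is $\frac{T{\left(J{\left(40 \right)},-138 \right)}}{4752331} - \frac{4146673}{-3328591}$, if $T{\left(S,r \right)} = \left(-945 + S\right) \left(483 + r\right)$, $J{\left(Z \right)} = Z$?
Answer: $\frac{18667093319788}{15818566195621} \approx 1.1801$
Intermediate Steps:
$\frac{T{\left(J{\left(40 \right)},-138 \right)}}{4752331} - \frac{4146673}{-3328591} = \frac{-456435 - -130410 + 483 \cdot 40 + 40 \left(-138\right)}{4752331} - \frac{4146673}{-3328591} = \left(-456435 + 130410 + 19320 - 5520\right) \frac{1}{4752331} - - \frac{4146673}{3328591} = \left(-312225\right) \frac{1}{4752331} + \frac{4146673}{3328591} = - \frac{312225}{4752331} + \frac{4146673}{3328591} = \frac{18667093319788}{15818566195621}$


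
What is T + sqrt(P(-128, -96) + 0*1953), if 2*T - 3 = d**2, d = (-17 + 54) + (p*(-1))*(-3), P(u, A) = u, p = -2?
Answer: 482 + 8*I*sqrt(2) ≈ 482.0 + 11.314*I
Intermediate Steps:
d = 31 (d = (-17 + 54) - 2*(-1)*(-3) = 37 + 2*(-3) = 37 - 6 = 31)
T = 482 (T = 3/2 + (1/2)*31**2 = 3/2 + (1/2)*961 = 3/2 + 961/2 = 482)
T + sqrt(P(-128, -96) + 0*1953) = 482 + sqrt(-128 + 0*1953) = 482 + sqrt(-128 + 0) = 482 + sqrt(-128) = 482 + 8*I*sqrt(2)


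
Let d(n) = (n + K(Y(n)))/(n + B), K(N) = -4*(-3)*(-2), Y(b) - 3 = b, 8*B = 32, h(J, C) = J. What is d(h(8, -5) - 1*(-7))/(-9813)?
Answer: 3/62149 ≈ 4.8271e-5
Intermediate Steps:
B = 4 (B = (⅛)*32 = 4)
Y(b) = 3 + b
K(N) = -24 (K(N) = 12*(-2) = -24)
d(n) = (-24 + n)/(4 + n) (d(n) = (n - 24)/(n + 4) = (-24 + n)/(4 + n))
d(h(8, -5) - 1*(-7))/(-9813) = ((-24 + (8 - 1*(-7)))/(4 + (8 - 1*(-7))))/(-9813) = ((-24 + (8 + 7))/(4 + (8 + 7)))*(-1/9813) = ((-24 + 15)/(4 + 15))*(-1/9813) = (-9/19)*(-1/9813) = ((1/19)*(-9))*(-1/9813) = -9/19*(-1/9813) = 3/62149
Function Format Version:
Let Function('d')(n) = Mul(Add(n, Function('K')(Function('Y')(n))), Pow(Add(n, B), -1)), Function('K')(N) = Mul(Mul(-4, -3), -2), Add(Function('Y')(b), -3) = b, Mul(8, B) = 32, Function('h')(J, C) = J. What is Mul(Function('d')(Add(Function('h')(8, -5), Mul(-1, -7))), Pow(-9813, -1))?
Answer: Rational(3, 62149) ≈ 4.8271e-5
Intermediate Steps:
B = 4 (B = Mul(Rational(1, 8), 32) = 4)
Function('Y')(b) = Add(3, b)
Function('K')(N) = -24 (Function('K')(N) = Mul(12, -2) = -24)
Function('d')(n) = Mul(Pow(Add(4, n), -1), Add(-24, n)) (Function('d')(n) = Mul(Add(n, -24), Pow(Add(n, 4), -1)) = Mul(Add(-24, n), Pow(Add(4, n), -1)) = Mul(Pow(Add(4, n), -1), Add(-24, n)))
Mul(Function('d')(Add(Function('h')(8, -5), Mul(-1, -7))), Pow(-9813, -1)) = Mul(Mul(Pow(Add(4, Add(8, Mul(-1, -7))), -1), Add(-24, Add(8, Mul(-1, -7)))), Pow(-9813, -1)) = Mul(Mul(Pow(Add(4, Add(8, 7)), -1), Add(-24, Add(8, 7))), Rational(-1, 9813)) = Mul(Mul(Pow(Add(4, 15), -1), Add(-24, 15)), Rational(-1, 9813)) = Mul(Mul(Pow(19, -1), -9), Rational(-1, 9813)) = Mul(Mul(Rational(1, 19), -9), Rational(-1, 9813)) = Mul(Rational(-9, 19), Rational(-1, 9813)) = Rational(3, 62149)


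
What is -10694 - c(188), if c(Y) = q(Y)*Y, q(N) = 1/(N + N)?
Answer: -21389/2 ≈ -10695.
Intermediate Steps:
q(N) = 1/(2*N)
c(Y) = ½ (c(Y) = (1/(2*Y))*Y = ½)
-10694 - c(188) = -10694 - 1*½ = -10694 - ½ = -21389/2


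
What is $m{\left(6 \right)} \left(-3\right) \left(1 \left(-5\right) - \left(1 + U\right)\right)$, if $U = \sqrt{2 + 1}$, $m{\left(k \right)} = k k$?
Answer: $648 + 108 \sqrt{3} \approx 835.06$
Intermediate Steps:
$m{\left(k \right)} = k^{2}$
$U = \sqrt{3} \approx 1.732$
$m{\left(6 \right)} \left(-3\right) \left(1 \left(-5\right) - \left(1 + U\right)\right) = 6^{2} \left(-3\right) \left(1 \left(-5\right) + \left(1 \left(-1\right) - \sqrt{3}\right)\right) = 36 \left(-3\right) \left(-5 - \left(1 + \sqrt{3}\right)\right) = - 108 \left(-6 - \sqrt{3}\right) = 648 + 108 \sqrt{3}$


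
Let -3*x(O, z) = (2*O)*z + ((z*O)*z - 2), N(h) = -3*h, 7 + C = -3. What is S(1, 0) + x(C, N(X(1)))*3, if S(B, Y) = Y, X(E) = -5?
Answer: 2552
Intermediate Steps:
C = -10 (C = -7 - 3 = -10)
x(O, z) = ⅔ - 2*O*z/3 - O*z²/3 (x(O, z) = -((2*O)*z + ((z*O)*z - 2))/3 = -(2*O*z + ((O*z)*z - 2))/3 = -(2*O*z + (O*z² - 2))/3 = -(2*O*z + (-2 + O*z²))/3 = -(-2 + O*z² + 2*O*z)/3 = ⅔ - 2*O*z/3 - O*z²/3)
S(1, 0) + x(C, N(X(1)))*3 = 0 + (⅔ - ⅔*(-10)*(-3*(-5)) - ⅓*(-10)*(-3*(-5))²)*3 = 0 + (⅔ - ⅔*(-10)*15 - ⅓*(-10)*15²)*3 = 0 + (⅔ + 100 - ⅓*(-10)*225)*3 = 0 + (⅔ + 100 + 750)*3 = 0 + (2552/3)*3 = 0 + 2552 = 2552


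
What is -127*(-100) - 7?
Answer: 12693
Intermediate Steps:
-127*(-100) - 7 = 12700 - 7 = 12693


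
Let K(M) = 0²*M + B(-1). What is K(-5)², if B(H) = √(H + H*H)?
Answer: 0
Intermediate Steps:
B(H) = √(H + H²)
K(M) = 0 (K(M) = 0²*M + √(-(1 - 1)) = 0*M + √(-1*0) = 0 + √0 = 0 + 0 = 0)
K(-5)² = 0² = 0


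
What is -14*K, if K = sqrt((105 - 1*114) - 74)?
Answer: -14*I*sqrt(83) ≈ -127.55*I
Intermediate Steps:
K = I*sqrt(83) (K = sqrt((105 - 114) - 74) = sqrt(-9 - 74) = sqrt(-83) = I*sqrt(83) ≈ 9.1104*I)
-14*K = -14*I*sqrt(83)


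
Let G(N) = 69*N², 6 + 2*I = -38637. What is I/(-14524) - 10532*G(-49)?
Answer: -50683702936941/29048 ≈ -1.7448e+9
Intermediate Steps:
I = -38643/2 (I = -3 + (½)*(-38637) = -3 - 38637/2 = -38643/2 ≈ -19322.)
I/(-14524) - 10532*G(-49) = -38643/2/(-14524) - 10532*69*(-49)² = -38643/2*(-1/14524) - 10532*69*2401 = 38643/29048 - 10532/(1/165669) = 38643/29048 - 10532/1/165669 = 38643/29048 - 10532*165669 = 38643/29048 - 1744825908 = -50683702936941/29048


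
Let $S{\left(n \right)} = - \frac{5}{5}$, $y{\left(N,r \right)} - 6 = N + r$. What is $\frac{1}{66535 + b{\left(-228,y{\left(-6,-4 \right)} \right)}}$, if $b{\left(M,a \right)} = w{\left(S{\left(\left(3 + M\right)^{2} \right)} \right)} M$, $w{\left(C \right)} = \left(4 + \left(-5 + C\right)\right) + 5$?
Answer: $\frac{1}{65851} \approx 1.5186 \cdot 10^{-5}$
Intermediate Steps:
$y{\left(N,r \right)} = 6 + N + r$ ($y{\left(N,r \right)} = 6 + \left(N + r\right) = 6 + N + r$)
$S{\left(n \right)} = -1$ ($S{\left(n \right)} = \left(-5\right) \frac{1}{5} = -1$)
$w{\left(C \right)} = 4 + C$ ($w{\left(C \right)} = \left(-1 + C\right) + 5 = 4 + C$)
$b{\left(M,a \right)} = 3 M$ ($b{\left(M,a \right)} = \left(4 - 1\right) M = 3 M$)
$\frac{1}{66535 + b{\left(-228,y{\left(-6,-4 \right)} \right)}} = \frac{1}{66535 + 3 \left(-228\right)} = \frac{1}{66535 - 684} = \frac{1}{65851}$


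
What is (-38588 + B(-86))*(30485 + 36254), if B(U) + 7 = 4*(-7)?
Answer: -2577660397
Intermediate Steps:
B(U) = -35 (B(U) = -7 + 4*(-7) = -7 - 28 = -35)
(-38588 + B(-86))*(30485 + 36254) = (-38588 - 35)*(30485 + 36254) = -38623*66739 = -2577660397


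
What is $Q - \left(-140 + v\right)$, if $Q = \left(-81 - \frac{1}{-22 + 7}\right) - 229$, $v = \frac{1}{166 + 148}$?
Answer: $- \frac{800401}{4710} \approx -169.94$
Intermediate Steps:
$v = \frac{1}{314} \approx 0.0031847$
$Q = - \frac{4649}{15}$ ($Q = \left(-81 - \frac{1}{-15}\right) - 229 = \left(-81 - - \frac{1}{15}\right) - 229 = \left(-81 + \frac{1}{15}\right) - 229 = - \frac{1214}{15} - 229 = - \frac{4649}{15} \approx -309.93$)
$Q - \left(-140 + v\right) = - \frac{4649}{15} - \left(-140 + \frac{1}{314}\right) = - \frac{4649}{15} - - \frac{43959}{314} = - \frac{4649}{15} + \frac{43959}{314} = - \frac{800401}{4710}$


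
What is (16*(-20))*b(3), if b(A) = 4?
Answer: -1280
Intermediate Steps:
(16*(-20))*b(3) = (16*(-20))*4 = -320*4 = -1280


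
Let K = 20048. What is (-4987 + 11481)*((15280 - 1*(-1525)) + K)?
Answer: 239323382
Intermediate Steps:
(-4987 + 11481)*((15280 - 1*(-1525)) + K) = (-4987 + 11481)*((15280 - 1*(-1525)) + 20048) = 6494*((15280 + 1525) + 20048) = 6494*(16805 + 20048) = 6494*36853 = 239323382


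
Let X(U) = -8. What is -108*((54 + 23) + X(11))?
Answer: -7452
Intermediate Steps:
-108*((54 + 23) + X(11)) = -108*((54 + 23) - 8) = -108*(77 - 8) = -108*69 = -7452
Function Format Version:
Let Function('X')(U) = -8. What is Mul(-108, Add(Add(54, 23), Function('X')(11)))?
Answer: -7452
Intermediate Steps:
Mul(-108, Add(Add(54, 23), Function('X')(11))) = Mul(-108, Add(Add(54, 23), -8)) = Mul(-108, Add(77, -8)) = Mul(-108, 69) = -7452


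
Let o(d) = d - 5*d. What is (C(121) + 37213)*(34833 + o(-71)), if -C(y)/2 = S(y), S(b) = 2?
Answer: 1306668453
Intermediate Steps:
o(d) = -4*d
C(y) = -4 (C(y) = -2*2 = -4)
(C(121) + 37213)*(34833 + o(-71)) = (-4 + 37213)*(34833 - 4*(-71)) = 37209*(34833 + 284) = 37209*35117 = 1306668453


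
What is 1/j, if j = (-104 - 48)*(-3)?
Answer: 1/456 ≈ 0.0021930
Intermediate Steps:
j = 456 (j = -152*(-3) = 456)
1/j = 1/456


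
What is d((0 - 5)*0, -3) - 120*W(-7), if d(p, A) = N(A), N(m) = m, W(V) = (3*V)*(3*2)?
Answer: 15117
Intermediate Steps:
W(V) = 18*V (W(V) = (3*V)*6 = 18*V)
d(p, A) = A
d((0 - 5)*0, -3) - 120*W(-7) = -3 - 2160*(-7) = -3 - 120*(-126) = -3 + 15120 = 15117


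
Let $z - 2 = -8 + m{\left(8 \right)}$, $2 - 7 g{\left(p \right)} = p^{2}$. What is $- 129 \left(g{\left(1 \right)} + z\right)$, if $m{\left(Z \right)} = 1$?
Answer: $\frac{4386}{7} \approx 626.57$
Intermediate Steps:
$g{\left(p \right)} = \frac{2}{7} - \frac{p^{2}}{7}$
$z = -5$ ($z = 2 + \left(-8 + 1\right) = 2 - 7 = -5$)
$- 129 \left(g{\left(1 \right)} + z\right) = - 129 \left(\left(\frac{2}{7} - \frac{1^{2}}{7}\right) - 5\right) = - 129 \left(\left(\frac{2}{7} - \frac{1}{7}\right) - 5\right) = - 129 \left(\frac{1}{7} - 5\right) = \left(-129\right) \left(- \frac{34}{7}\right) = \frac{4386}{7}$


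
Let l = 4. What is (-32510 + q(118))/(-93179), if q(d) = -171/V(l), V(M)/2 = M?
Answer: 260251/745432 ≈ 0.34913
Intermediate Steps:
V(M) = 2*M
q(d) = -171/8 (q(d) = -171/(2*4) = -171/8)
(-32510 + q(118))/(-93179) = (-32510 - 171/8)/(-93179) = -260251/8*(-1/93179) = 260251/745432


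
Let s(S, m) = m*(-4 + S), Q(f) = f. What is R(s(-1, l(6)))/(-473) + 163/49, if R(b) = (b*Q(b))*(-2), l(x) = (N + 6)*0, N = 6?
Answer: 163/49 ≈ 3.3265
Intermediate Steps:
l(x) = 0 (l(x) = (6 + 6)*0 = 12*0 = 0)
R(b) = -2*b² (R(b) = (b*b)*(-2) = b²*(-2) = -2*b²)
R(s(-1, l(6)))/(-473) + 163/49 = -2*(0*(-4 - 1))²/(-473) + 163/49 = -2*(0*(-5))²*(-1/473) + 163*(1/49) = -2*0²*(-1/473) + 163/49 = -2*0*(-1/473) + 163/49 = 0*(-1/473) + 163/49 = 0 + 163/49 = 163/49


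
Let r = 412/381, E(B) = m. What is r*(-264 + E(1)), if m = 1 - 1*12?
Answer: -113300/381 ≈ -297.38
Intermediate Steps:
m = -11 (m = 1 - 12 = -11)
E(B) = -11
r = 412/381 (r = 412*(1/381) = 412/381 ≈ 1.0814)
r*(-264 + E(1)) = 412*(-264 - 11)/381 = (412/381)*(-275) = -113300/381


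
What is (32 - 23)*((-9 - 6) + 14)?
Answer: -9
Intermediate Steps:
(32 - 23)*((-9 - 6) + 14) = 9*(-15 + 14) = 9*(-1) = -9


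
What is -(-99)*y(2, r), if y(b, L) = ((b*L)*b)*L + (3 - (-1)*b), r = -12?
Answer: 57519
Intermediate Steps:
y(b, L) = 3 + b + L²*b² (y(b, L) = ((L*b)*b)*L + (3 + b) = (L*b²)*L + (3 + b) = L²*b² + (3 + b) = 3 + b + L²*b²)
-(-99)*y(2, r) = -(-99)*(3 + 2 + (-12)²*2²) = -(-99)*(3 + 2 + 144*4) = -(-99)*(3 + 2 + 576) = -(-99)*581 = -99*(-581) = 57519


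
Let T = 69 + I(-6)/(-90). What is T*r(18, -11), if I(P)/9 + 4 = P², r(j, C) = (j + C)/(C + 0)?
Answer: -2303/55 ≈ -41.873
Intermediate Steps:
r(j, C) = (C + j)/C
I(P) = -36 + 9*P²
T = 329/5 (T = 69 + (-36 + 9*(-6)²)/(-90) = 69 + (-36 + 9*36)*(-1/90) = 69 + (-36 + 324)*(-1/90) = 69 + 288*(-1/90) = 69 - 16/5 = 329/5 ≈ 65.800)
T*r(18, -11) = 329*((-11 + 18)/(-11))/5 = 329*(-1/11*7)/5 = (329/5)*(-7/11) = -2303/55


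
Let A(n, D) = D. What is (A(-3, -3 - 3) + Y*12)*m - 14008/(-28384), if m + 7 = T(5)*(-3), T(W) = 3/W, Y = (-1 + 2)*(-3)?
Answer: 6565459/17740 ≈ 370.09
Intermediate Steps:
Y = -3 (Y = 1*(-3) = -3)
m = -44/5 (m = -7 + (3/5)*(-3) = -7 - 9/5 = -44/5 ≈ -8.8000)
(A(-3, -3 - 3) + Y*12)*m - 14008/(-28384) = ((-3 - 3) - 3*12)*(-44/5) - 14008/(-28384) = (-6 - 36)*(-44/5) - 14008*(-1)/28384 = -42*(-44/5) - 1*(-1751/3548) = 1848/5 + 1751/3548 = 6565459/17740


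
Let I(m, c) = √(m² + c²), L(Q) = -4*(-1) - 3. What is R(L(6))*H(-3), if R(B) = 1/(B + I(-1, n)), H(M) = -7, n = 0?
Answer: -7/2 ≈ -3.5000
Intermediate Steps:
L(Q) = 1 (L(Q) = 4 - 3 = 1)
I(m, c) = √(c² + m²)
R(B) = 1/(1 + B) (R(B) = 1/(B + √(0² + (-1)²)) = 1/(B + √(0 + 1)) = 1/(B + √1) = 1/(B + 1) = 1/(1 + B))
R(L(6))*H(-3) = -7/(1 + 1) = -7/2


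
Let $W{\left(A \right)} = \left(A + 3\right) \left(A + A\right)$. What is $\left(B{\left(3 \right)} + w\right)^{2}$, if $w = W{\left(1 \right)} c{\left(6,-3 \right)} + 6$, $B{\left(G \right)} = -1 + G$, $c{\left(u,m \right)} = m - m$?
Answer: $64$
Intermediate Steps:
$W{\left(A \right)} = 2 A \left(3 + A\right)$ ($W{\left(A \right)} = \left(3 + A\right) 2 A = 2 A \left(3 + A\right)$)
$c{\left(u,m \right)} = 0$
$w = 6$ ($w = 2 \cdot 1 \left(3 + 1\right) 0 + 6 = 2 \cdot 1 \cdot 4 \cdot 0 + 6 = 8 \cdot 0 + 6 = 0 + 6 = 6$)
$\left(B{\left(3 \right)} + w\right)^{2} = \left(\left(-1 + 3\right) + 6\right)^{2} = \left(2 + 6\right)^{2} = 8^{2} = 64$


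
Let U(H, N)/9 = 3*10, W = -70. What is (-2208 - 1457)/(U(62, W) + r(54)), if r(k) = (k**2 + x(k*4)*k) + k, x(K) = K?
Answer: -3665/14904 ≈ -0.24591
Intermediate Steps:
U(H, N) = 270 (U(H, N) = 9*(3*10) = 9*30 = 270)
r(k) = k + 5*k**2 (r(k) = (k**2 + (k*4)*k) + k = (k**2 + (4*k)*k) + k = (k**2 + 4*k**2) + k = 5*k**2 + k = k + 5*k**2)
(-2208 - 1457)/(U(62, W) + r(54)) = (-2208 - 1457)/(270 + 54*(1 + 5*54)) = -3665/(270 + 54*(1 + 270)) = -3665/(270 + 54*271) = -3665/(270 + 14634) = -3665/14904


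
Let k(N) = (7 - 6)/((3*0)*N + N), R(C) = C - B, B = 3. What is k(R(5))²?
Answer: ¼ ≈ 0.25000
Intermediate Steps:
R(C) = -3 + C (R(C) = C - 1*3 = C - 3 = -3 + C)
k(N) = 1/N (k(N) = 1/(0*N + N) = 1/(0 + N) = 1/N)
k(R(5))² = (1/(-3 + 5))² = (1/2)² = (½)² = ¼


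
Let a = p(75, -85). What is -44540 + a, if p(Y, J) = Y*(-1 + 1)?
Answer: -44540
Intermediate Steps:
p(Y, J) = 0 (p(Y, J) = Y*0 = 0)
a = 0
-44540 + a = -44540 + 0 = -44540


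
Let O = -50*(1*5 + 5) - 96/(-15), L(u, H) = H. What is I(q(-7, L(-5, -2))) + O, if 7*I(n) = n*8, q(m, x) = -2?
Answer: -17356/35 ≈ -495.89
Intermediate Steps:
O = -2468/5 (O = -50*(5 + 5) - 96*(-1/15) = -50*10 + 32/5 = -500 + 32/5 = -2468/5 ≈ -493.60)
I(n) = 8*n/7 (I(n) = (n*8)/7 = (8*n)/7 = 8*n/7)
I(q(-7, L(-5, -2))) + O = (8/7)*(-2) - 2468/5 = -16/7 - 2468/5 = -17356/35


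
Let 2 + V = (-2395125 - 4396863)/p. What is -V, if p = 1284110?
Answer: 4680104/642055 ≈ 7.2893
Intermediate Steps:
V = -4680104/642055 (V = -2 + (-2395125 - 4396863)/1284110 = -2 - 6791988*1/1284110 = -2 - 3395994/642055 = -4680104/642055 ≈ -7.2893)
-V = -1*(-4680104/642055) = 4680104/642055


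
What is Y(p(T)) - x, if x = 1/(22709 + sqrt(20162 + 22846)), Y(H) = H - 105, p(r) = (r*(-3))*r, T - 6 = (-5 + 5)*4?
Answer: -109834681058/515655673 + 32*sqrt(42)/515655673 ≈ -213.00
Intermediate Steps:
T = 6 (T = 6 + (-5 + 5)*4 = 6 + 0*4 = 6 + 0 = 6)
p(r) = -3*r**2 (p(r) = (-3*r)*r = -3*r**2)
Y(H) = -105 + H
x = 1/(22709 + 32*sqrt(42)) (x = 1/(22709 + sqrt(43008)) = 1/(22709 + 32*sqrt(42)) ≈ 4.3637e-5)
Y(p(T)) - x = (-105 - 3*6**2) - (22709/515655673 - 32*sqrt(42)/515655673) = (-105 - 3*36) + (-22709/515655673 + 32*sqrt(42)/515655673) = (-105 - 108) + (-22709/515655673 + 32*sqrt(42)/515655673) = -213 + (-22709/515655673 + 32*sqrt(42)/515655673) = -109834681058/515655673 + 32*sqrt(42)/515655673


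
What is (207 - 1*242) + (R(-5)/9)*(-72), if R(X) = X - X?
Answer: -35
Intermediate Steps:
R(X) = 0
(207 - 1*242) + (R(-5)/9)*(-72) = (207 - 1*242) + (0/9)*(-72) = (207 - 242) + (0*(1/9))*(-72) = -35 + 0*(-72) = -35 + 0 = -35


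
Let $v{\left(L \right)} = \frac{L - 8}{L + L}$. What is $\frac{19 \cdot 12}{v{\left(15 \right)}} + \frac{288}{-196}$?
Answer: $\frac{47808}{49} \approx 975.67$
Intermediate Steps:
$v{\left(L \right)} = \frac{-8 + L}{2 L}$
$\frac{19 \cdot 12}{v{\left(15 \right)}} + \frac{288}{-196} = \frac{19 \cdot 12}{\frac{1}{2} \cdot \frac{1}{15} \left(-8 + 15\right)} + \frac{288}{-196} = \frac{228}{\frac{1}{2} \cdot \frac{1}{15} \cdot 7} + 288 \left(- \frac{1}{196}\right) = \frac{228}{\frac{7}{30}} - \frac{72}{49} = 228 \cdot \frac{30}{7} - \frac{72}{49} = \frac{6840}{7} - \frac{72}{49} = \frac{47808}{49}$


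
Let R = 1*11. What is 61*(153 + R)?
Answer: 10004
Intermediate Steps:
R = 11
61*(153 + R) = 61*(153 + 11) = 61*164 = 10004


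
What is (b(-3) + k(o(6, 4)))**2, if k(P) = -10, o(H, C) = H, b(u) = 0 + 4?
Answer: 36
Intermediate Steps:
b(u) = 4
(b(-3) + k(o(6, 4)))**2 = (4 - 10)**2 = (-6)**2 = 36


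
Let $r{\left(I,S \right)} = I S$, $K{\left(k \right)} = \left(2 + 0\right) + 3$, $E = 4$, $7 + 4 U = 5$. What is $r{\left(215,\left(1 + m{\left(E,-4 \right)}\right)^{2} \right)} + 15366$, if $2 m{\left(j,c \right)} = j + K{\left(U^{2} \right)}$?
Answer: $\frac{87479}{4} \approx 21870.0$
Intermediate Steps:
$U = - \frac{1}{2}$ ($U = - \frac{7}{4} + \frac{1}{4} \cdot 5 = - \frac{7}{4} + \frac{5}{4} = - \frac{1}{2} \approx -0.5$)
$K{\left(k \right)} = 5$ ($K{\left(k \right)} = 2 + 3 = 5$)
$m{\left(j,c \right)} = \frac{5}{2} + \frac{j}{2}$ ($m{\left(j,c \right)} = \frac{j + 5}{2} = \frac{5 + j}{2} = \frac{5}{2} + \frac{j}{2}$)
$r{\left(215,\left(1 + m{\left(E,-4 \right)}\right)^{2} \right)} + 15366 = 215 \left(1 + \left(\frac{5}{2} + \frac{1}{2} \cdot 4\right)\right)^{2} + 15366 = 215 \left(1 + \left(\frac{5}{2} + 2\right)\right)^{2} + 15366 = 215 \left(1 + \frac{9}{2}\right)^{2} + 15366 = 215 \left(\frac{11}{2}\right)^{2} + 15366 = 215 \cdot \frac{121}{4} + 15366 = \frac{26015}{4} + 15366 = \frac{87479}{4}$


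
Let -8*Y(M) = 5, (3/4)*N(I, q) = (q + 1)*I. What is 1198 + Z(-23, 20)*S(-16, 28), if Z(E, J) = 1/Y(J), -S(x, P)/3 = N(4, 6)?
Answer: 6886/5 ≈ 1377.2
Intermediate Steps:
N(I, q) = 4*I*(1 + q)/3 (N(I, q) = 4*((q + 1)*I)/3 = 4*((1 + q)*I)/3 = 4*(I*(1 + q))/3 = 4*I*(1 + q)/3)
Y(M) = -5/8 (Y(M) = -⅛*5 = -5/8)
S(x, P) = -112 (S(x, P) = -4*4*(1 + 6) = -4*4*7 = -3*112/3 = -112)
Z(E, J) = -8/5 (Z(E, J) = 1/(-5/8) = -8/5)
1198 + Z(-23, 20)*S(-16, 28) = 1198 - 8/5*(-112) = 1198 + 896/5 = 6886/5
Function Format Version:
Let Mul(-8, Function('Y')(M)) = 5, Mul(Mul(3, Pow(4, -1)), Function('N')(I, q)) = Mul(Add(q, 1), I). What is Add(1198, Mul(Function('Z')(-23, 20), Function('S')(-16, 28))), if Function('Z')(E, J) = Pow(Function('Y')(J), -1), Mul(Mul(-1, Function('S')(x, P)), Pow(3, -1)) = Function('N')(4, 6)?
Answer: Rational(6886, 5) ≈ 1377.2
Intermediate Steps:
Function('N')(I, q) = Mul(Rational(4, 3), I, Add(1, q)) (Function('N')(I, q) = Mul(Rational(4, 3), Mul(Add(q, 1), I)) = Mul(Rational(4, 3), Mul(Add(1, q), I)) = Mul(Rational(4, 3), Mul(I, Add(1, q))) = Mul(Rational(4, 3), I, Add(1, q)))
Function('Y')(M) = Rational(-5, 8) (Function('Y')(M) = Mul(Rational(-1, 8), 5) = Rational(-5, 8))
Function('S')(x, P) = -112 (Function('S')(x, P) = Mul(-3, Mul(Rational(4, 3), 4, Add(1, 6))) = Mul(-3, Mul(Rational(4, 3), 4, 7)) = Mul(-3, Rational(112, 3)) = -112)
Function('Z')(E, J) = Rational(-8, 5) (Function('Z')(E, J) = Pow(Rational(-5, 8), -1) = Rational(-8, 5))
Add(1198, Mul(Function('Z')(-23, 20), Function('S')(-16, 28))) = Add(1198, Mul(Rational(-8, 5), -112)) = Add(1198, Rational(896, 5)) = Rational(6886, 5)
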